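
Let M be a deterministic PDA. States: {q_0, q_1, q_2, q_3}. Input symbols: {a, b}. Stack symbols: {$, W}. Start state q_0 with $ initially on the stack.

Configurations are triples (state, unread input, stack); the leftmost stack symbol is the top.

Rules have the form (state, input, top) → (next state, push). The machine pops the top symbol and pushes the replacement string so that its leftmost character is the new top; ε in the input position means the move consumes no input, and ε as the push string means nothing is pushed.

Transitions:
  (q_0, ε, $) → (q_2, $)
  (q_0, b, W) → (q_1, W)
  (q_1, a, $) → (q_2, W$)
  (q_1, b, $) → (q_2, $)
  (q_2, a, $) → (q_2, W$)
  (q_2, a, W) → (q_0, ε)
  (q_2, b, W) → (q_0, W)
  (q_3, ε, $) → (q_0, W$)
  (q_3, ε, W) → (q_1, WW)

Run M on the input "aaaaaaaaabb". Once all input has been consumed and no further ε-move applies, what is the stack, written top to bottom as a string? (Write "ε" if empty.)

(q_0, aaaaaaaaabb, $) ⊢ (q_2, aaaaaaaaabb, $) ⊢ (q_2, aaaaaaaabb, W$) ⊢ (q_0, aaaaaaabb, $) ⊢ (q_2, aaaaaaabb, $) ⊢ (q_2, aaaaaabb, W$) ⊢ (q_0, aaaaabb, $) ⊢ (q_2, aaaaabb, $) ⊢ (q_2, aaaabb, W$) ⊢ (q_0, aaabb, $) ⊢ (q_2, aaabb, $) ⊢ (q_2, aabb, W$) ⊢ (q_0, abb, $) ⊢ (q_2, abb, $) ⊢ (q_2, bb, W$) ⊢ (q_0, b, W$) ⊢ (q_1, ε, W$)
All input consumed in state q_1 with stack W$.

W$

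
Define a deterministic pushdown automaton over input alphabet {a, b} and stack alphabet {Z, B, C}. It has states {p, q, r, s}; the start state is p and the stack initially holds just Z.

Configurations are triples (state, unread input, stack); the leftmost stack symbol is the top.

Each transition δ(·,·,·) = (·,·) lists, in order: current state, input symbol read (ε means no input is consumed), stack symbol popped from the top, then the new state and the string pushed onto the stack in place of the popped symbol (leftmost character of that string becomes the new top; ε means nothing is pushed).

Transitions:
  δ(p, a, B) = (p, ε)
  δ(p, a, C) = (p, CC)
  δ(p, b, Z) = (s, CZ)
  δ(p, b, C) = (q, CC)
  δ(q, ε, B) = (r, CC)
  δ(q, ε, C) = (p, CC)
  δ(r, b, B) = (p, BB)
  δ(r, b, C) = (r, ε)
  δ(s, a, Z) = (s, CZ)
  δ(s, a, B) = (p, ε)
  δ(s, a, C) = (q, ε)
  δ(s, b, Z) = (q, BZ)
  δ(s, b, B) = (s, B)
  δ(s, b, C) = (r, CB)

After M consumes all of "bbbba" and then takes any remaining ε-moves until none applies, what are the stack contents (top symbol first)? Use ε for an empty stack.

BZ

(p, bbbba, Z)
  read b, top Z: go to s, push CZ → (s, bbba, CZ)
  read b, top C: go to r, push CB → (r, bba, CBZ)
  read b, top C: go to r, push ε → (r, ba, BZ)
  read b, top B: go to p, push BB → (p, a, BBZ)
  read a, top B: go to p, push ε → (p, ε, BZ)
All input consumed in state p with stack BZ.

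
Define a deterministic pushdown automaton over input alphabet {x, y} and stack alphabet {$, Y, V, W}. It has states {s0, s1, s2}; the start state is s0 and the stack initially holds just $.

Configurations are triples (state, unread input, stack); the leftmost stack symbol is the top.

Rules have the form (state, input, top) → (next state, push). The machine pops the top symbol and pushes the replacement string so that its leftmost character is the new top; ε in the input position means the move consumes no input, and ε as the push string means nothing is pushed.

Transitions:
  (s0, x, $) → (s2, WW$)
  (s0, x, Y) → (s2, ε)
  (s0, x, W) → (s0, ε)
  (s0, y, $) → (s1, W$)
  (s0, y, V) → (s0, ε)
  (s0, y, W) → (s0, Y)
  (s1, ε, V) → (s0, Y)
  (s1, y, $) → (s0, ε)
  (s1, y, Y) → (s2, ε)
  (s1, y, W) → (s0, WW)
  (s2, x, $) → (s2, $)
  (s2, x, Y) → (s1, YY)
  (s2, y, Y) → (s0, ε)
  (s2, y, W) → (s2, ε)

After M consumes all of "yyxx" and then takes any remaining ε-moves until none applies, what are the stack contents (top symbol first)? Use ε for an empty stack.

$

(s0, yyxx, $)
  read y, top $: go to s1, push W$ → (s1, yxx, W$)
  read y, top W: go to s0, push WW → (s0, xx, WW$)
  read x, top W: go to s0, push ε → (s0, x, W$)
  read x, top W: go to s0, push ε → (s0, ε, $)
All input consumed in state s0 with stack $.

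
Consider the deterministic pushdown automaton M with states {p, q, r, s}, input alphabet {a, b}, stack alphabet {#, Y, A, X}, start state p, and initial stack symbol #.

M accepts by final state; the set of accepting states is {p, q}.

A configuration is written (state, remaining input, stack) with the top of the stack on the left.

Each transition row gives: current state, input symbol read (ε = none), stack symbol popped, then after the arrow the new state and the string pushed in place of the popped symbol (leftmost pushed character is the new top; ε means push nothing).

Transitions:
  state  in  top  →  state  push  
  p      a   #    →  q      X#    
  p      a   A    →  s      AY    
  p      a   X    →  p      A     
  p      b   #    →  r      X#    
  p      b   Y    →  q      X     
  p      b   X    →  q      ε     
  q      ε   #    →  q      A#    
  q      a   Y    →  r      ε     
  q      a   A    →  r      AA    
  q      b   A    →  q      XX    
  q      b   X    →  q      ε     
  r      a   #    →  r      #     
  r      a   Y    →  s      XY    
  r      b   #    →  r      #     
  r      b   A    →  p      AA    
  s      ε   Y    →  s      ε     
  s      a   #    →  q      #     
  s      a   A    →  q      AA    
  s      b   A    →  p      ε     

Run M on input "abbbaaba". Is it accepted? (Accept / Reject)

(p, abbbaaba, #) ⊢ (q, bbbaaba, X#) ⊢ (q, bbaaba, #) ⊢ (q, bbaaba, A#) ⊢ (q, baaba, XX#) ⊢ (q, aaba, X#)
No transition applies at (q, aaba, X#); input not fully consumed.

Reject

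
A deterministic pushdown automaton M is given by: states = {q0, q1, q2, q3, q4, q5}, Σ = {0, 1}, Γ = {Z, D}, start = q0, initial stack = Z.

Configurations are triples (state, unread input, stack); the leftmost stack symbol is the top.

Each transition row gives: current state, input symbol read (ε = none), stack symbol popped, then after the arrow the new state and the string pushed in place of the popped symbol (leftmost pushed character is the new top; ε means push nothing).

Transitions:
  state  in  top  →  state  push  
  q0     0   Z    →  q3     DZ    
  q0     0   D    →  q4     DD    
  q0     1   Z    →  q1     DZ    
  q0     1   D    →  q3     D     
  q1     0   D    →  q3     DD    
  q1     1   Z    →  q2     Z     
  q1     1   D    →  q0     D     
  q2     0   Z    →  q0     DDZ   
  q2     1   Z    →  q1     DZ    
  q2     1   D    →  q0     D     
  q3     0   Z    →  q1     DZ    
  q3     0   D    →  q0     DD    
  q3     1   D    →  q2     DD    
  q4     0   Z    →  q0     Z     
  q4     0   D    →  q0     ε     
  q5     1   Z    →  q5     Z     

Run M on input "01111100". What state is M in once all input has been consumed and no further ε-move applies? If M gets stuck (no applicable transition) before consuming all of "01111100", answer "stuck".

q0

(q0, 01111100, Z)
  read 0, top Z: go to q3, push DZ → (q3, 1111100, DZ)
  read 1, top D: go to q2, push DD → (q2, 111100, DDZ)
  read 1, top D: go to q0, push D → (q0, 11100, DDZ)
  read 1, top D: go to q3, push D → (q3, 1100, DDZ)
  read 1, top D: go to q2, push DD → (q2, 100, DDDZ)
  read 1, top D: go to q0, push D → (q0, 00, DDDZ)
  read 0, top D: go to q4, push DD → (q4, 0, DDDDZ)
  read 0, top D: go to q0, push ε → (q0, ε, DDDZ)
All input consumed; M is in state q0.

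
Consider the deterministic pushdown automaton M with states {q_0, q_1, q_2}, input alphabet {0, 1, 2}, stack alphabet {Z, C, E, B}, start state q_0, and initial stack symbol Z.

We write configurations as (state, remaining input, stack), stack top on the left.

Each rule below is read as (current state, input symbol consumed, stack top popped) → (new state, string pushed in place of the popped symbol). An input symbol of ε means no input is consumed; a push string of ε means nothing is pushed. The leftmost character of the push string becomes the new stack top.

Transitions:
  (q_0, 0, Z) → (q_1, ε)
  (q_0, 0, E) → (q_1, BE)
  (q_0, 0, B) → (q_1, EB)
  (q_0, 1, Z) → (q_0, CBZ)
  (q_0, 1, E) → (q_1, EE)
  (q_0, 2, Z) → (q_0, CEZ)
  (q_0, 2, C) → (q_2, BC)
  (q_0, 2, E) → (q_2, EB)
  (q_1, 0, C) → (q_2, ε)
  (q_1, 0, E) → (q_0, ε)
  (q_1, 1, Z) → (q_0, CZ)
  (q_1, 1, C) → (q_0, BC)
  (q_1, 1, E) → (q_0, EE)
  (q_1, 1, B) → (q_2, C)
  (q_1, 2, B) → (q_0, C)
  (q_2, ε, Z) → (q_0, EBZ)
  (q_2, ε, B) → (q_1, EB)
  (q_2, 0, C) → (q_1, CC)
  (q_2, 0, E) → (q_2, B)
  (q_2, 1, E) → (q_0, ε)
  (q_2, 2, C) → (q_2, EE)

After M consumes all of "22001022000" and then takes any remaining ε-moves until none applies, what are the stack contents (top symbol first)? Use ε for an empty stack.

BCEEBCEZ

(q_0, 22001022000, Z)
  read 2, top Z: go to q_0, push CEZ → (q_0, 2001022000, CEZ)
  read 2, top C: go to q_2, push BC → (q_2, 001022000, BCEZ)
  ε-move, top B: go to q_1, push EB → (q_1, 001022000, EBCEZ)
  read 0, top E: go to q_0, push ε → (q_0, 01022000, BCEZ)
  read 0, top B: go to q_1, push EB → (q_1, 1022000, EBCEZ)
  read 1, top E: go to q_0, push EE → (q_0, 022000, EEBCEZ)
  read 0, top E: go to q_1, push BE → (q_1, 22000, BEEBCEZ)
  read 2, top B: go to q_0, push C → (q_0, 2000, CEEBCEZ)
  read 2, top C: go to q_2, push BC → (q_2, 000, BCEEBCEZ)
  ε-move, top B: go to q_1, push EB → (q_1, 000, EBCEEBCEZ)
  read 0, top E: go to q_0, push ε → (q_0, 00, BCEEBCEZ)
  read 0, top B: go to q_1, push EB → (q_1, 0, EBCEEBCEZ)
  read 0, top E: go to q_0, push ε → (q_0, ε, BCEEBCEZ)
All input consumed in state q_0 with stack BCEEBCEZ.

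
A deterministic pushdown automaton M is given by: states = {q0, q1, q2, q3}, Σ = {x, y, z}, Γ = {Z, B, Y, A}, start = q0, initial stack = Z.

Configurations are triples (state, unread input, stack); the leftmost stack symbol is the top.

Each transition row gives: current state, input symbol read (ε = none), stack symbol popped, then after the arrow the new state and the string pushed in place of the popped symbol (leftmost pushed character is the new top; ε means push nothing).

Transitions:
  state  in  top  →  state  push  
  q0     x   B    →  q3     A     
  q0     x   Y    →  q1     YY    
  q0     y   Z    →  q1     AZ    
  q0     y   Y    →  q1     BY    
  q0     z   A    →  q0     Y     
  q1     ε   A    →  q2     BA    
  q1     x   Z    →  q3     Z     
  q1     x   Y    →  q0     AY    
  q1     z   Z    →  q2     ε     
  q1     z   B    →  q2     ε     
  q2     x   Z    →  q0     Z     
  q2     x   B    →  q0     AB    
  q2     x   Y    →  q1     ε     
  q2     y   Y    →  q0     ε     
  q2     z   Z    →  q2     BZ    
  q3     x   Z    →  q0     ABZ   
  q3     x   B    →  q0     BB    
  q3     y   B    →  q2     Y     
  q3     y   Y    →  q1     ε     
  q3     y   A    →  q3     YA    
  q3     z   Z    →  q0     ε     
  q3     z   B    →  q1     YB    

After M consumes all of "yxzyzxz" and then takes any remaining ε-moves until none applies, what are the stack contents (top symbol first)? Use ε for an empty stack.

AZ

(q0, yxzyzxz, Z)
  read y, top Z: go to q1, push AZ → (q1, xzyzxz, AZ)
  ε-move, top A: go to q2, push BA → (q2, xzyzxz, BAZ)
  read x, top B: go to q0, push AB → (q0, zyzxz, ABAZ)
  read z, top A: go to q0, push Y → (q0, yzxz, YBAZ)
  read y, top Y: go to q1, push BY → (q1, zxz, BYBAZ)
  read z, top B: go to q2, push ε → (q2, xz, YBAZ)
  read x, top Y: go to q1, push ε → (q1, z, BAZ)
  read z, top B: go to q2, push ε → (q2, ε, AZ)
All input consumed in state q2 with stack AZ.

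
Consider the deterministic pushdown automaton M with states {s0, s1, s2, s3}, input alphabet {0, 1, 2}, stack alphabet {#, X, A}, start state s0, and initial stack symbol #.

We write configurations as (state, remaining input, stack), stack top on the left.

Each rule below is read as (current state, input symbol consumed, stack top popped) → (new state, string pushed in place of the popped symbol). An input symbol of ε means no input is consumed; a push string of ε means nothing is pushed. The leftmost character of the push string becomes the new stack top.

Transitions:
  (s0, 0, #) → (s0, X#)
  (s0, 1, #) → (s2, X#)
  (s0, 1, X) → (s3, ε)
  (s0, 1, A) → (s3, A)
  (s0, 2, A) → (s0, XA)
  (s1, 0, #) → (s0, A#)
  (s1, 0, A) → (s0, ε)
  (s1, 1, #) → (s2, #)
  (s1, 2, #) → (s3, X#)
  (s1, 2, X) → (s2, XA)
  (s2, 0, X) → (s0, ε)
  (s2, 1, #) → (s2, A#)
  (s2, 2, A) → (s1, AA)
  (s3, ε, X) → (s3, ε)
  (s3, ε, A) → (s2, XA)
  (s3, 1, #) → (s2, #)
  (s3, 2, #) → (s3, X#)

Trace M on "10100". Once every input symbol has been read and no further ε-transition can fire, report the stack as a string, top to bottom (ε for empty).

(s0, 10100, #)
  read 1, top #: go to s2, push X# → (s2, 0100, X#)
  read 0, top X: go to s0, push ε → (s0, 100, #)
  read 1, top #: go to s2, push X# → (s2, 00, X#)
  read 0, top X: go to s0, push ε → (s0, 0, #)
  read 0, top #: go to s0, push X# → (s0, ε, X#)
All input consumed in state s0 with stack X#.

X#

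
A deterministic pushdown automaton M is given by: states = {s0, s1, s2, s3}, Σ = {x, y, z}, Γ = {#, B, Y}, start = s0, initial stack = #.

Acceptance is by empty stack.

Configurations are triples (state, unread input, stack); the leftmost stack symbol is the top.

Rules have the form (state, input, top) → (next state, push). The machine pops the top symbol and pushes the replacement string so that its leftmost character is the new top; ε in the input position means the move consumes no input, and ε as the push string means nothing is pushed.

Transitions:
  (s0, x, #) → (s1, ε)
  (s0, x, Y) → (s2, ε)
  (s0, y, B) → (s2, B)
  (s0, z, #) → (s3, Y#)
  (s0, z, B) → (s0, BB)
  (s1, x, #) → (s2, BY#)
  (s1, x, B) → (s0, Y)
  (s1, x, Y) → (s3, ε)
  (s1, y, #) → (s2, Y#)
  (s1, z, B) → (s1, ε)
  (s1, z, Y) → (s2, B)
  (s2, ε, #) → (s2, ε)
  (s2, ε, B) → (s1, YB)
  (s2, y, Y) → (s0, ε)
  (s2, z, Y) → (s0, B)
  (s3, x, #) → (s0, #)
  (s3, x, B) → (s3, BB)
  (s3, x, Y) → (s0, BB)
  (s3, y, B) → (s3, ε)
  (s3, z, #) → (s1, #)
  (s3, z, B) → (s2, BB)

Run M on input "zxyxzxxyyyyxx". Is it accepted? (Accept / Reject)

(s0, zxyxzxxyyyyxx, #) ⊢ (s3, xyxzxxyyyyxx, Y#) ⊢ (s0, yxzxxyyyyxx, BB#) ⊢ (s2, xzxxyyyyxx, BB#) ⊢ (s1, xzxxyyyyxx, YBB#) ⊢ (s3, zxxyyyyxx, BB#) ⊢ (s2, xxyyyyxx, BBB#) ⊢ (s1, xxyyyyxx, YBBB#) ⊢ (s3, xyyyyxx, BBB#) ⊢ (s3, yyyyxx, BBBB#) ⊢ (s3, yyyxx, BBB#) ⊢ (s3, yyxx, BB#) ⊢ (s3, yxx, B#) ⊢ (s3, xx, #) ⊢ (s0, x, #) ⊢ (s1, ε, ε)
All input consumed and the stack is empty.

Accept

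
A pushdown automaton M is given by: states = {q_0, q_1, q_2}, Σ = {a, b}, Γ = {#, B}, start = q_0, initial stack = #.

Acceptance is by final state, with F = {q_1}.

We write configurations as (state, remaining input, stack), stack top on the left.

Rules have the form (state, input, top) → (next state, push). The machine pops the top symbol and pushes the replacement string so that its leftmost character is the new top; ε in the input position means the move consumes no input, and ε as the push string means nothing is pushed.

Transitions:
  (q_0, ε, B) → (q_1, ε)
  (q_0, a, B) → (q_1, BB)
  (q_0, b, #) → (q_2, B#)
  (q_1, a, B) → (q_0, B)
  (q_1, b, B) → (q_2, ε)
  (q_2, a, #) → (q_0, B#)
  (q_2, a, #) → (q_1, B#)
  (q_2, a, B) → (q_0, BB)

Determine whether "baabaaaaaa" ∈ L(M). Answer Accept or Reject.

Accept

One accepting computation: (q_0, baabaaaaaa, #) ⊢ (q_2, aabaaaaaa, B#) ⊢ (q_0, abaaaaaa, BB#) ⊢ (q_1, baaaaaa, BBB#) ⊢ (q_2, aaaaaa, BB#) ⊢ (q_0, aaaaa, BBB#) ⊢ (q_1, aaaa, BBBB#) ⊢ (q_0, aaa, BBBB#) ⊢ (q_1, aa, BBBBB#) ⊢ (q_0, a, BBBBB#) ⊢ (q_1, ε, BBBBBB#)
All input consumed and state q_1 ∈ F.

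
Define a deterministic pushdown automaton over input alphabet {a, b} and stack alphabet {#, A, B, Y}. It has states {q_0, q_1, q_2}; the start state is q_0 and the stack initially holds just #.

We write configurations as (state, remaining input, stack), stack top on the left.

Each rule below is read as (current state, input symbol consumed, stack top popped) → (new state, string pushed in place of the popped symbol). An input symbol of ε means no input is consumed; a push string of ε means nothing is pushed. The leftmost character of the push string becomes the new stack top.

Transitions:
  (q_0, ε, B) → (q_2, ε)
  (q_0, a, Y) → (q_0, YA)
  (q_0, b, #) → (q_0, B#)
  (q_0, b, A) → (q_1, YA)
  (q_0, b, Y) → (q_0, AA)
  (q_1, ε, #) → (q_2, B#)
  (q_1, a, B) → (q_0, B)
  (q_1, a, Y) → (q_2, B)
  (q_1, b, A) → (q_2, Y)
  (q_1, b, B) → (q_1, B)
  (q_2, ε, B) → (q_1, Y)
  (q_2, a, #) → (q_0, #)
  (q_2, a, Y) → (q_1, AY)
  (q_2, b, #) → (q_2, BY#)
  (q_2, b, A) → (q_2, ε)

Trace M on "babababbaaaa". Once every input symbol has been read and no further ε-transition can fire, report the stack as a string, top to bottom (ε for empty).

(q_0, babababbaaaa, #)
  read b, top #: go to q_0, push B# → (q_0, abababbaaaa, B#)
  ε-move, top B: go to q_2, push ε → (q_2, abababbaaaa, #)
  read a, top #: go to q_0, push # → (q_0, bababbaaaa, #)
  read b, top #: go to q_0, push B# → (q_0, ababbaaaa, B#)
  ε-move, top B: go to q_2, push ε → (q_2, ababbaaaa, #)
  read a, top #: go to q_0, push # → (q_0, babbaaaa, #)
  read b, top #: go to q_0, push B# → (q_0, abbaaaa, B#)
  ε-move, top B: go to q_2, push ε → (q_2, abbaaaa, #)
  read a, top #: go to q_0, push # → (q_0, bbaaaa, #)
  read b, top #: go to q_0, push B# → (q_0, baaaa, B#)
  ε-move, top B: go to q_2, push ε → (q_2, baaaa, #)
  read b, top #: go to q_2, push BY# → (q_2, aaaa, BY#)
  ε-move, top B: go to q_1, push Y → (q_1, aaaa, YY#)
  read a, top Y: go to q_2, push B → (q_2, aaa, BY#)
  ε-move, top B: go to q_1, push Y → (q_1, aaa, YY#)
  read a, top Y: go to q_2, push B → (q_2, aa, BY#)
  ε-move, top B: go to q_1, push Y → (q_1, aa, YY#)
  read a, top Y: go to q_2, push B → (q_2, a, BY#)
  ε-move, top B: go to q_1, push Y → (q_1, a, YY#)
  read a, top Y: go to q_2, push B → (q_2, ε, BY#)
  ε-move, top B: go to q_1, push Y → (q_1, ε, YY#)
All input consumed in state q_1 with stack YY#.

YY#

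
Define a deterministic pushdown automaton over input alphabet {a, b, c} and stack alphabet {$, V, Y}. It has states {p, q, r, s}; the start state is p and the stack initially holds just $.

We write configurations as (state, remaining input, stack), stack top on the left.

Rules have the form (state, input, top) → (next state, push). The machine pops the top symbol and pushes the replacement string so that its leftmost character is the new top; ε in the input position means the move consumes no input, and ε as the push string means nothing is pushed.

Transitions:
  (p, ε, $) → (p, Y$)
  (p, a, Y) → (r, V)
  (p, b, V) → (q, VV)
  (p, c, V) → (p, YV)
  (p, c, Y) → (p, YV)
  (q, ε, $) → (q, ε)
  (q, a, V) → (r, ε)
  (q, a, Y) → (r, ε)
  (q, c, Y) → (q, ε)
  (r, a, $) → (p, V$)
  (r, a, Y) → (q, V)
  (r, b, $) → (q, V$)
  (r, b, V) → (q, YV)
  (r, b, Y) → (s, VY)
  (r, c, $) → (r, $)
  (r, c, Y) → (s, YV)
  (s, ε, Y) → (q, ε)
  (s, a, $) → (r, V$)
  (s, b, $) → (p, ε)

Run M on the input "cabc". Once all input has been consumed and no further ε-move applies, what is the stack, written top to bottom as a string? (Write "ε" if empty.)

(p, cabc, $)
  ε-move, top $: go to p, push Y$ → (p, cabc, Y$)
  read c, top Y: go to p, push YV → (p, abc, YV$)
  read a, top Y: go to r, push V → (r, bc, VV$)
  read b, top V: go to q, push YV → (q, c, YVV$)
  read c, top Y: go to q, push ε → (q, ε, VV$)
All input consumed in state q with stack VV$.

VV$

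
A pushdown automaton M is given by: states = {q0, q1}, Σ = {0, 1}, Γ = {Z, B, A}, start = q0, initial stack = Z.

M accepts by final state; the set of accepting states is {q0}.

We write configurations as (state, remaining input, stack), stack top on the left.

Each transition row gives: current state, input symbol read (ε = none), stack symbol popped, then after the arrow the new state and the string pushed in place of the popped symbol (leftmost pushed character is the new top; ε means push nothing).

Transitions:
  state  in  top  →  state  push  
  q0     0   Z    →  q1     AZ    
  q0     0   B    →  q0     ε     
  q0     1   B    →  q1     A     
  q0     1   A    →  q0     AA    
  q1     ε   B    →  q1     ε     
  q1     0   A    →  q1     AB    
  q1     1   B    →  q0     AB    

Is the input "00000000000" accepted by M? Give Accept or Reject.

Reject

No computation consumes all input and reaches a final state.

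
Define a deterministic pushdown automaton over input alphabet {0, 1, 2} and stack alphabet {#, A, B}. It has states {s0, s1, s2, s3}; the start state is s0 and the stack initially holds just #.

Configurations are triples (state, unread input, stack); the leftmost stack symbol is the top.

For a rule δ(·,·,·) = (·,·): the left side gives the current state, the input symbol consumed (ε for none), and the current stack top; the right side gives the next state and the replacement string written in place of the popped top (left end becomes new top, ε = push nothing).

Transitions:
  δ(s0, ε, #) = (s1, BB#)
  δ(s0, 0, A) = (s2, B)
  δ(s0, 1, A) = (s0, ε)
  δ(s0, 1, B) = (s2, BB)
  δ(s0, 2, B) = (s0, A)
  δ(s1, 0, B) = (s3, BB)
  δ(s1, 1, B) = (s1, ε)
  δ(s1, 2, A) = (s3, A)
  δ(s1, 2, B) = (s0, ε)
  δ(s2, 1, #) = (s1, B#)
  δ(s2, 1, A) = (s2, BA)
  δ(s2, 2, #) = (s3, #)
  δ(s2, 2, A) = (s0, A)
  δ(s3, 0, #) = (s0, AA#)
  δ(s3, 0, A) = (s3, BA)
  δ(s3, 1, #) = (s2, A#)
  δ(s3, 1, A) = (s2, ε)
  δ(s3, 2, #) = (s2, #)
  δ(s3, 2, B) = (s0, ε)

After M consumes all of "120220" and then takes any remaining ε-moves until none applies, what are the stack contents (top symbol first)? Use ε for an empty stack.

(s0, 120220, #) ⊢ (s1, 120220, BB#) ⊢ (s1, 20220, B#) ⊢ (s0, 0220, #) ⊢ (s1, 0220, BB#) ⊢ (s3, 220, BBB#) ⊢ (s0, 20, BB#) ⊢ (s0, 0, AB#) ⊢ (s2, ε, BB#)
All input consumed in state s2 with stack BB#.

BB#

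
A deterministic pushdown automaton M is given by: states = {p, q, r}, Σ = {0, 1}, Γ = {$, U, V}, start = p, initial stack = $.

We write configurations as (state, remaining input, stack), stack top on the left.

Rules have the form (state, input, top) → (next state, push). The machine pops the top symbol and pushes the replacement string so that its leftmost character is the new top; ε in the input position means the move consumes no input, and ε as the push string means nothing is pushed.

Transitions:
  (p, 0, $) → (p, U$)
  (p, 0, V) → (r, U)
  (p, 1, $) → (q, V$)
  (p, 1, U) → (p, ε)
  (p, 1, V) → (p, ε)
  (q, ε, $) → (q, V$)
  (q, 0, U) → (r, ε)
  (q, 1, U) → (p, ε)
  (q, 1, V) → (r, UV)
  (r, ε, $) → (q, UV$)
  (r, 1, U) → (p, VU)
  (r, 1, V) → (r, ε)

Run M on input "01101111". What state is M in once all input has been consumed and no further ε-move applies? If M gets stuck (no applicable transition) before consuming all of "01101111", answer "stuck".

(p, 01101111, $) ⊢ (p, 1101111, U$) ⊢ (p, 101111, $) ⊢ (q, 01111, V$)
No transition for (q, 0, top V); M blocks with input 01111 remaining.

stuck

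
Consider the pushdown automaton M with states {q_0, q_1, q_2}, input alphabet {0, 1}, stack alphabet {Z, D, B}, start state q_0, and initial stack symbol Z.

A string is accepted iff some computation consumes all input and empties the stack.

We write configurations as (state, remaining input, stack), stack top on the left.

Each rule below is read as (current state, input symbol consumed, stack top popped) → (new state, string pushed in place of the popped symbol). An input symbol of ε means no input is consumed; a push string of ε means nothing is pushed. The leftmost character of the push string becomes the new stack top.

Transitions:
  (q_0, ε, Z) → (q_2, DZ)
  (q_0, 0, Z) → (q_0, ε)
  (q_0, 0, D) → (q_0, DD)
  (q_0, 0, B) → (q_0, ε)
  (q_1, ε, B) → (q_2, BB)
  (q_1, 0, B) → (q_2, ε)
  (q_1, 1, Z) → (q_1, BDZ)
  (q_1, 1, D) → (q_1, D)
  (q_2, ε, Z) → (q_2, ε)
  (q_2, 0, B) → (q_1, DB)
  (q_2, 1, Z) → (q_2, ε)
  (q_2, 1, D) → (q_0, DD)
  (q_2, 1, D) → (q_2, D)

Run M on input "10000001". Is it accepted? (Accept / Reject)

Reject

No computation consumes all input and empties the stack.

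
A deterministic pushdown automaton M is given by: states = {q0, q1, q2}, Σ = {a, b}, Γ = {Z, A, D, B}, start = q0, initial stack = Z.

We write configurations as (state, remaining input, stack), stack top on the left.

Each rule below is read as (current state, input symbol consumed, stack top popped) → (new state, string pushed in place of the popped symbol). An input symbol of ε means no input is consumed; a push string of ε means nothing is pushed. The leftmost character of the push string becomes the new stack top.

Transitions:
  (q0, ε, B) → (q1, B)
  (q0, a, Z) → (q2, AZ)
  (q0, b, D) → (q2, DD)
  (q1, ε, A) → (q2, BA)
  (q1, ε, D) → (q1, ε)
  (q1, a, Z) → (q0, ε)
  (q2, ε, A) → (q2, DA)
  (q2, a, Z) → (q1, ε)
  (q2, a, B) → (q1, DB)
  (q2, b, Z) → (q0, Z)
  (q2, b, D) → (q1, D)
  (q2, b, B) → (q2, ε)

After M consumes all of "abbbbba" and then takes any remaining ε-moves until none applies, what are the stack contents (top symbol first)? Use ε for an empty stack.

(q0, abbbbba, Z)
  read a, top Z: go to q2, push AZ → (q2, bbbbba, AZ)
  ε-move, top A: go to q2, push DA → (q2, bbbbba, DAZ)
  read b, top D: go to q1, push D → (q1, bbbba, DAZ)
  ε-move, top D: go to q1, push ε → (q1, bbbba, AZ)
  ε-move, top A: go to q2, push BA → (q2, bbbba, BAZ)
  read b, top B: go to q2, push ε → (q2, bbba, AZ)
  ε-move, top A: go to q2, push DA → (q2, bbba, DAZ)
  read b, top D: go to q1, push D → (q1, bba, DAZ)
  ε-move, top D: go to q1, push ε → (q1, bba, AZ)
  ε-move, top A: go to q2, push BA → (q2, bba, BAZ)
  read b, top B: go to q2, push ε → (q2, ba, AZ)
  ε-move, top A: go to q2, push DA → (q2, ba, DAZ)
  read b, top D: go to q1, push D → (q1, a, DAZ)
  ε-move, top D: go to q1, push ε → (q1, a, AZ)
  ε-move, top A: go to q2, push BA → (q2, a, BAZ)
  read a, top B: go to q1, push DB → (q1, ε, DBAZ)
  ε-move, top D: go to q1, push ε → (q1, ε, BAZ)
All input consumed in state q1 with stack BAZ.

BAZ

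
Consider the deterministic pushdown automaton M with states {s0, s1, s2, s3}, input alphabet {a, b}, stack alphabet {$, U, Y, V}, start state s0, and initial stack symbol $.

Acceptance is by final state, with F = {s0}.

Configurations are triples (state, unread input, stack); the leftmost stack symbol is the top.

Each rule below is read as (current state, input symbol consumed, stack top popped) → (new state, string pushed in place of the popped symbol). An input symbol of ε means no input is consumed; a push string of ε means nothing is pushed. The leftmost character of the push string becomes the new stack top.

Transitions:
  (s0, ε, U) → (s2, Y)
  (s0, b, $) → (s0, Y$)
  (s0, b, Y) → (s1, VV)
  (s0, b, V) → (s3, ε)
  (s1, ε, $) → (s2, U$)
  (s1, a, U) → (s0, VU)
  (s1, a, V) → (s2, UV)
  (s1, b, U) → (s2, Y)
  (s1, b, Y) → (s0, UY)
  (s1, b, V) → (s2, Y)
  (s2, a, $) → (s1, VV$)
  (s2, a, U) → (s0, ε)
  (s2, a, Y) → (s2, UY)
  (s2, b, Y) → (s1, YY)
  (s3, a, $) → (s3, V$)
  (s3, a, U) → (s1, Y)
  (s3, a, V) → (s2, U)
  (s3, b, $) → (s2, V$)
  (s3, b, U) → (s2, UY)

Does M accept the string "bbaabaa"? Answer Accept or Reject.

(s0, bbaabaa, $)
  read b, top $: go to s0, push Y$ → (s0, baabaa, Y$)
  read b, top Y: go to s1, push VV → (s1, aabaa, VV$)
  read a, top V: go to s2, push UV → (s2, abaa, UVV$)
  read a, top U: go to s0, push ε → (s0, baa, VV$)
  read b, top V: go to s3, push ε → (s3, aa, V$)
  read a, top V: go to s2, push U → (s2, a, U$)
  read a, top U: go to s0, push ε → (s0, ε, $)
All input consumed; state s0 ∈ F.

Accept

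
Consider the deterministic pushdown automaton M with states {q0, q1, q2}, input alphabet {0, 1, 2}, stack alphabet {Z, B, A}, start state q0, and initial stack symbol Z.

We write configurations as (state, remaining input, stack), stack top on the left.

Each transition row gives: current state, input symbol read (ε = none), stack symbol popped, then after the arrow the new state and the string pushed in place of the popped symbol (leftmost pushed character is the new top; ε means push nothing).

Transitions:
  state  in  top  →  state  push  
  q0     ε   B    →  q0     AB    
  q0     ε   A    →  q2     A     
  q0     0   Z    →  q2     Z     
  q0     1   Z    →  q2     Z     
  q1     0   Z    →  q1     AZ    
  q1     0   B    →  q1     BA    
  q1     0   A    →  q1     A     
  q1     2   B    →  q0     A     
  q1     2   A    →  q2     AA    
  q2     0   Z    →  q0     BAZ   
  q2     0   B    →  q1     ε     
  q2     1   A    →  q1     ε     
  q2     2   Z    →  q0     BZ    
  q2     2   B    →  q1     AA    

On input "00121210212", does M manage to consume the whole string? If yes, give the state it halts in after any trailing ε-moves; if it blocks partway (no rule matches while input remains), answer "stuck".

(q0, 00121210212, Z) ⊢ (q2, 0121210212, Z) ⊢ (q0, 121210212, BAZ) ⊢ (q0, 121210212, ABAZ) ⊢ (q2, 121210212, ABAZ) ⊢ (q1, 21210212, BAZ) ⊢ (q0, 1210212, AAZ) ⊢ (q2, 1210212, AAZ) ⊢ (q1, 210212, AZ) ⊢ (q2, 10212, AAZ) ⊢ (q1, 0212, AZ) ⊢ (q1, 212, AZ) ⊢ (q2, 12, AAZ) ⊢ (q1, 2, AZ) ⊢ (q2, ε, AAZ)
All input consumed; M is in state q2.

q2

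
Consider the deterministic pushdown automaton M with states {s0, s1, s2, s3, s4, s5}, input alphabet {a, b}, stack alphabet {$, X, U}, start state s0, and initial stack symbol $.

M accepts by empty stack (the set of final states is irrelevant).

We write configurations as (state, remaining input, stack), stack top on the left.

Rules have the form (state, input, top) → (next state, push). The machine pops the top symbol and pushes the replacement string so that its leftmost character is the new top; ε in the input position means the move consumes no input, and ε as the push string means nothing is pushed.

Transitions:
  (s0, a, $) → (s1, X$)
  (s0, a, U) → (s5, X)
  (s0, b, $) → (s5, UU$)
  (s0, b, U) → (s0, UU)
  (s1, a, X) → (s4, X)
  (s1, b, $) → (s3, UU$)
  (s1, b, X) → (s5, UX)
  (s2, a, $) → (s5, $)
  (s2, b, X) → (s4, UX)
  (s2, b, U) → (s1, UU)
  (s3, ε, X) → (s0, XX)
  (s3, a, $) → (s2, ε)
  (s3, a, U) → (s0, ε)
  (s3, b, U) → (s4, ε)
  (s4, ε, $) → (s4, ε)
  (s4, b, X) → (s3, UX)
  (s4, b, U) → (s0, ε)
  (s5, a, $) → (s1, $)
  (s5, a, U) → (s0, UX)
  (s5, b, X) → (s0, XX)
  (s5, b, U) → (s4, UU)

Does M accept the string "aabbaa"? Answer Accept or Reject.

(s0, aabbaa, $)
  read a, top $: go to s1, push X$ → (s1, abbaa, X$)
  read a, top X: go to s4, push X → (s4, bbaa, X$)
  read b, top X: go to s3, push UX → (s3, baa, UX$)
  read b, top U: go to s4, push ε → (s4, aa, X$)
No transition applies at (s4, aa, X$); input not fully consumed.

Reject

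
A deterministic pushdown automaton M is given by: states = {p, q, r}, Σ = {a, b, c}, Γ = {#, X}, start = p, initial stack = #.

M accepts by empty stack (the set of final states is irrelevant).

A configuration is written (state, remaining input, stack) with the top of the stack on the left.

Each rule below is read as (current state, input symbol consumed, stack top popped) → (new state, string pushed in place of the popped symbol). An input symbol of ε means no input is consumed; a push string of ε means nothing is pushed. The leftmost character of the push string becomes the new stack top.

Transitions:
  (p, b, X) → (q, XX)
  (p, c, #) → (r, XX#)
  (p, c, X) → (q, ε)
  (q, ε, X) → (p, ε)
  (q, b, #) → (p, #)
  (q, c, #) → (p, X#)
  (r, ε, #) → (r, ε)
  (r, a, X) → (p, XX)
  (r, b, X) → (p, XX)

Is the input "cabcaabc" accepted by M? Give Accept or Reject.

Reject

(p, cabcaabc, #) ⊢ (r, abcaabc, XX#) ⊢ (p, bcaabc, XXX#) ⊢ (q, caabc, XXXX#) ⊢ (p, caabc, XXX#) ⊢ (q, aabc, XX#) ⊢ (p, aabc, X#)
No transition applies at (p, aabc, X#); input not fully consumed.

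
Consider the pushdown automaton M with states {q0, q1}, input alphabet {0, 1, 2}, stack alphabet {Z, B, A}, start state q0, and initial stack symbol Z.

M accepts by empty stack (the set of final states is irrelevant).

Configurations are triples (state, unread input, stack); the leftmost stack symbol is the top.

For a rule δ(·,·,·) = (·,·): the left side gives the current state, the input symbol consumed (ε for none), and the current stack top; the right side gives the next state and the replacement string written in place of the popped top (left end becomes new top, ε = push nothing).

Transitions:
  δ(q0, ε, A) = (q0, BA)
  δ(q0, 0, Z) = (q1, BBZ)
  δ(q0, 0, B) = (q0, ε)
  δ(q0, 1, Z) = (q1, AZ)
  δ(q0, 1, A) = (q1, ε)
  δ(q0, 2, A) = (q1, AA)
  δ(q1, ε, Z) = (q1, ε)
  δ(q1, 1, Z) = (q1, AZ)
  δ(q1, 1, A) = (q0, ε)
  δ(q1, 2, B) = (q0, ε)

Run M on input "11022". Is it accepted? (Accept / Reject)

Reject

No computation consumes all input and empties the stack.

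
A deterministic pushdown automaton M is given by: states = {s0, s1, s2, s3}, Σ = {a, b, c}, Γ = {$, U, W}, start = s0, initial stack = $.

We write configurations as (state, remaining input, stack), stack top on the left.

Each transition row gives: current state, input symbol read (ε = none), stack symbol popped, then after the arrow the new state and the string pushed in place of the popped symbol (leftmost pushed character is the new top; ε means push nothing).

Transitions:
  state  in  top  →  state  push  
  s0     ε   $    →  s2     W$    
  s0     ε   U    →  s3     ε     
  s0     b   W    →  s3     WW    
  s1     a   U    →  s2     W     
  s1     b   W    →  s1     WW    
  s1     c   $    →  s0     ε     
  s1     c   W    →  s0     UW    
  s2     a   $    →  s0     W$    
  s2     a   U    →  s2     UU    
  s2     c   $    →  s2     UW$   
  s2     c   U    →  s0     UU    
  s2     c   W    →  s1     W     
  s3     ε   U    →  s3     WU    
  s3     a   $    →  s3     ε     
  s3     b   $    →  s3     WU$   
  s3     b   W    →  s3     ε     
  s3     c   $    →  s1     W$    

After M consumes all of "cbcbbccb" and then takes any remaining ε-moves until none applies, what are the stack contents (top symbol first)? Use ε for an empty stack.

$

(s0, cbcbbccb, $)
  ε-move, top $: go to s2, push W$ → (s2, cbcbbccb, W$)
  read c, top W: go to s1, push W → (s1, bcbbccb, W$)
  read b, top W: go to s1, push WW → (s1, cbbccb, WW$)
  read c, top W: go to s0, push UW → (s0, bbccb, UWW$)
  ε-move, top U: go to s3, push ε → (s3, bbccb, WW$)
  read b, top W: go to s3, push ε → (s3, bccb, W$)
  read b, top W: go to s3, push ε → (s3, ccb, $)
  read c, top $: go to s1, push W$ → (s1, cb, W$)
  read c, top W: go to s0, push UW → (s0, b, UW$)
  ε-move, top U: go to s3, push ε → (s3, b, W$)
  read b, top W: go to s3, push ε → (s3, ε, $)
All input consumed in state s3 with stack $.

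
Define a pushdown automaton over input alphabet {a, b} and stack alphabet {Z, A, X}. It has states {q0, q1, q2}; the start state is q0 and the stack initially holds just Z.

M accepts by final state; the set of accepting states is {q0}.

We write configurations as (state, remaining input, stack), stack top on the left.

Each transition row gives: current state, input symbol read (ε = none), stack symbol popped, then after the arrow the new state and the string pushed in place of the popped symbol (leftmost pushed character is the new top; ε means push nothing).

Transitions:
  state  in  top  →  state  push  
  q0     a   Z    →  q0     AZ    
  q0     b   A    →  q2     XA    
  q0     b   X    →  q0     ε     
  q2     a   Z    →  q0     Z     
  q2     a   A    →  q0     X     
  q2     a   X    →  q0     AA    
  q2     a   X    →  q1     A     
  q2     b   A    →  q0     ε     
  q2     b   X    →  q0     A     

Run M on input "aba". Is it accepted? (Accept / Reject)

One accepting computation: (q0, aba, Z) ⊢ (q0, ba, AZ) ⊢ (q2, a, XAZ) ⊢ (q0, ε, AAAZ)
All input consumed and state q0 ∈ F.

Accept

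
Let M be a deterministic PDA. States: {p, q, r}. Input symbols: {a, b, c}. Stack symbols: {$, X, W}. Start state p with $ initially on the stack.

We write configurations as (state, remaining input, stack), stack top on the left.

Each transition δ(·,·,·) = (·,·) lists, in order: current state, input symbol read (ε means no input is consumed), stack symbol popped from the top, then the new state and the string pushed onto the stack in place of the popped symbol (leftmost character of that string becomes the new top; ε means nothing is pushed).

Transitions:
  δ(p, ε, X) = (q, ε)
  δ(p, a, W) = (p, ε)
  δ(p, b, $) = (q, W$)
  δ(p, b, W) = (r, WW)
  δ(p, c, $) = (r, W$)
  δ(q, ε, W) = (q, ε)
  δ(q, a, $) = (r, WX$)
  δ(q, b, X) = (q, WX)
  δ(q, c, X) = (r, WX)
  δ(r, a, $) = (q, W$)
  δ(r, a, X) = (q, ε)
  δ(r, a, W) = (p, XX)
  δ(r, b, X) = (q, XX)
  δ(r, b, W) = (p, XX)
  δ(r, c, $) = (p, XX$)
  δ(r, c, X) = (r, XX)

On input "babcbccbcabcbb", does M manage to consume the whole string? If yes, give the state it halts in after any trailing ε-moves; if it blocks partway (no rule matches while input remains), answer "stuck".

stuck

(p, babcbccbcabcbb, $)
  read b, top $: go to q, push W$ → (q, abcbccbcabcbb, W$)
  ε-move, top W: go to q, push ε → (q, abcbccbcabcbb, $)
  read a, top $: go to r, push WX$ → (r, bcbccbcabcbb, WX$)
  read b, top W: go to p, push XX → (p, cbccbcabcbb, XXX$)
  ε-move, top X: go to q, push ε → (q, cbccbcabcbb, XX$)
  read c, top X: go to r, push WX → (r, bccbcabcbb, WXX$)
  read b, top W: go to p, push XX → (p, ccbcabcbb, XXXX$)
  ε-move, top X: go to q, push ε → (q, ccbcabcbb, XXX$)
  read c, top X: go to r, push WX → (r, cbcabcbb, WXXX$)
No transition for (r, c, top W); M blocks with input cbcabcbb remaining.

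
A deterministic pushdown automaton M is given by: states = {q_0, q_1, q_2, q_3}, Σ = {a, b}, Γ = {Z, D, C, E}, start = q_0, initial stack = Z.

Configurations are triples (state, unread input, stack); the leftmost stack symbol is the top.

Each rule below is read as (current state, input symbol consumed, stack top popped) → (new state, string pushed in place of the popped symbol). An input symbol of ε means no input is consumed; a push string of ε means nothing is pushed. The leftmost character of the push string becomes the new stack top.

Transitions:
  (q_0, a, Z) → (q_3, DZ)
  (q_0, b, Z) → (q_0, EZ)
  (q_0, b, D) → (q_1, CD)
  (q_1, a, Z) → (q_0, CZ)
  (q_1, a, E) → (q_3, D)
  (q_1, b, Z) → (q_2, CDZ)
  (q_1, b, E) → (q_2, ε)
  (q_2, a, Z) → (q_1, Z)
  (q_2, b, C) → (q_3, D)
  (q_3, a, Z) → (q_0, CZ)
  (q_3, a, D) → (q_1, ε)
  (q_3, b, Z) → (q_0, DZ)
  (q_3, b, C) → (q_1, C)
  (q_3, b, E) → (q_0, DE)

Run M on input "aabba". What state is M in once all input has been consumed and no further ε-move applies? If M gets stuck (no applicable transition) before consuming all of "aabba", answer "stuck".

(q_0, aabba, Z)
  read a, top Z: go to q_3, push DZ → (q_3, abba, DZ)
  read a, top D: go to q_1, push ε → (q_1, bba, Z)
  read b, top Z: go to q_2, push CDZ → (q_2, ba, CDZ)
  read b, top C: go to q_3, push D → (q_3, a, DDZ)
  read a, top D: go to q_1, push ε → (q_1, ε, DZ)
All input consumed; M is in state q_1.

q_1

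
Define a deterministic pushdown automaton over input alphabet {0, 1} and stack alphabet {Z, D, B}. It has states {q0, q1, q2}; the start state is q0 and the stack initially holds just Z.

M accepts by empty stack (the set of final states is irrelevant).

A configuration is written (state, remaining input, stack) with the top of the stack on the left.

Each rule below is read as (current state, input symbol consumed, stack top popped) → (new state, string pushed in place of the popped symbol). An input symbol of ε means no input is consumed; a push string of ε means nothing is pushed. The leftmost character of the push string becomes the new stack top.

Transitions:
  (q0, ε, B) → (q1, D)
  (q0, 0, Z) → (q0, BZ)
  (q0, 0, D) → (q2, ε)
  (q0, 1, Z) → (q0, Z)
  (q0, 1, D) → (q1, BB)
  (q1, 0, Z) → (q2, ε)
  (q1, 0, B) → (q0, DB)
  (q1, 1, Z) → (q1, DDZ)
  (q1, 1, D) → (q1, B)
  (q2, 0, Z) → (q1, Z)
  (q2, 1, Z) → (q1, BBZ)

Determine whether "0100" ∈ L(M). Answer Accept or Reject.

Reject

(q0, 0100, Z)
  read 0, top Z: go to q0, push BZ → (q0, 100, BZ)
  ε-move, top B: go to q1, push D → (q1, 100, DZ)
  read 1, top D: go to q1, push B → (q1, 00, BZ)
  read 0, top B: go to q0, push DB → (q0, 0, DBZ)
  read 0, top D: go to q2, push ε → (q2, ε, BZ)
All input consumed; stack is BZ, not empty, and no further ε-move applies.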